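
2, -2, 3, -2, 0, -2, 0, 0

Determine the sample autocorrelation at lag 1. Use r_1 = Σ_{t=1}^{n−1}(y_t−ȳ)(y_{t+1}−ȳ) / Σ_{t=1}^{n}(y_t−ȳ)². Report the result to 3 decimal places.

-0.659

Mean ȳ = (2 − 2 + 3 − 2 + 0 − 2 + 0 + 0)/8 = -0.1250
Deviations from mean: 2.1250, -1.8750, 3.1250, -1.8750, 0.1250, -1.8750, 0.1250, 0.1250
Σ(y_t−ȳ)(y_{t+1}−ȳ) = (-3.9844) + (-5.8594) + (-5.8594) + (-0.2344) + (-0.2344) + (-0.2344) + (0.0156) = -16.3906
Denominator Σ(y_t−ȳ)² = 24.8750
r_1 = -16.3906 / 24.8750 = -0.659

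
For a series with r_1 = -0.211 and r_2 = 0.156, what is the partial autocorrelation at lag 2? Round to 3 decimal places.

0.117

φ_{22} = (r_2 − r_1²) / (1 − r_1²)
r_1² = (-0.211)² = 0.044521
Numerator = 0.156 − 0.0445 = 0.1115; denominator = 1 − 0.0445 = 0.9555
φ_{22} = 0.1115 / 0.9555 = 0.117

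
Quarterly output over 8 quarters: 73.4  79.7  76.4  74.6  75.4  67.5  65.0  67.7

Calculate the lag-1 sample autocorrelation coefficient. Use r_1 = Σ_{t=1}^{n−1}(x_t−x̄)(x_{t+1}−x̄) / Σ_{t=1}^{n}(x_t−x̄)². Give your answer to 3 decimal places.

0.584

Mean x̄ = (73.4 + 79.7 + 76.4 + 74.6 + 75.4 + 67.5 + 65.0 + 67.7)/8 = 72.4625
Deviations from mean: 0.9375, 7.2375, 3.9375, 2.1375, 2.9375, -4.9625, -7.4625, -4.7625
Σ(x_t−x̄)(x_{t+1}−x̄) = (6.7852) + (28.4977) + (8.4164) + (6.2789) + (-14.5773) + (37.0327) + (35.5402) = 107.9736
Denominator Σ(x_t−x̄)² = 184.9588
r_1 = 107.9736 / 184.9588 = 0.584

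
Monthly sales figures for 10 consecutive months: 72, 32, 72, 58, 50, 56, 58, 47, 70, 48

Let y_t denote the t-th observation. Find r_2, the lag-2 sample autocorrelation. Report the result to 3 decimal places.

0.135

Mean ȳ = (72 + 32 + 72 + 58 + 50 + 56 + 58 + 47 + 70 + 48)/10 = 56.3000
Numerator Σ_{t=1}^{8}(y_t−ȳ)(y_{t+2}−ȳ) = 198.3200
Denominator Σ(y_t−ȳ)² = 1472.1000
r_2 = 198.3200 / 1472.1000 = 0.135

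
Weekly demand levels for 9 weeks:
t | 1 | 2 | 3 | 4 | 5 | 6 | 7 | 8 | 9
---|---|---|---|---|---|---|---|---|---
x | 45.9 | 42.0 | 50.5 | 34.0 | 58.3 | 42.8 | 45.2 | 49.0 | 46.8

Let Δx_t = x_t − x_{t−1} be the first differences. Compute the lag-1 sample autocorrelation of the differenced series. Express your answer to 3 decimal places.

-0.813

First differences Δx: -3.9, 8.5, -16.5, 24.3, -15.5, 2.4, 3.8, -2.2
Mean of differences = 0.1125
Numerator Σ(Δx_t−Δx̄)(Δx_{t+1}−Δx̄) = -988.2402
Denominator Σ(Δx_t−Δx̄)² = 1215.3888
r_1(Δx) = -988.2402 / 1215.3888 = -0.813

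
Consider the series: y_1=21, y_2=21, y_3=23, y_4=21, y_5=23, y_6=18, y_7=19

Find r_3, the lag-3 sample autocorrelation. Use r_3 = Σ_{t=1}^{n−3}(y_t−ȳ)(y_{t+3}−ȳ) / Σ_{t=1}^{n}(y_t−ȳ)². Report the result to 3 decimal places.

-0.291

Mean ȳ = (21 + 21 + 23 + 21 + 23 + 18 + 19)/7 = 20.8571
Deviations from mean: 0.1429, 0.1429, 2.1429, 0.1429, 2.1429, -2.8571, -1.8571
Σ(y_t−ȳ)(y_{t+3}−ȳ) = (0.0204) + (0.3061) + (-6.1224) + (-0.2653) = -6.0612
Denominator Σ(y_t−ȳ)² = 20.8571
r_3 = -6.0612 / 20.8571 = -0.291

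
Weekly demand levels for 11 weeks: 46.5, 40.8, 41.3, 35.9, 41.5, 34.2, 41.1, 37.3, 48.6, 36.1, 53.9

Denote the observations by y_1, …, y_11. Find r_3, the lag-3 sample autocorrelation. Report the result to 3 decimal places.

-0.346

Mean ȳ = (46.5 + 40.8 + 41.3 + 35.9 + 41.5 + 34.2 + 41.1 + 37.3 + 48.6 + 36.1 + 53.9)/11 = 41.5636
Numerator Σ_{t=1}^{8}(y_t−ȳ)(y_{t+3}−ȳ) = -124.9485
Denominator Σ(y_t−ȳ)² = 361.2655
r_3 = -124.9485 / 361.2655 = -0.346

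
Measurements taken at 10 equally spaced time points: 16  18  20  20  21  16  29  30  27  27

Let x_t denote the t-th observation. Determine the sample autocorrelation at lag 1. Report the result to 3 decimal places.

0.468

Mean x̄ = (16 + 18 + 20 + 20 + 21 + 16 + 29 + 30 + 27 + 27)/10 = 22.4000
Numerator Σ_{t=1}^{9}(x_t−x̄)(x_{t+1}−x̄) = 120.8400
Denominator Σ(x_t−x̄)² = 258.4000
r_1 = 120.8400 / 258.4000 = 0.468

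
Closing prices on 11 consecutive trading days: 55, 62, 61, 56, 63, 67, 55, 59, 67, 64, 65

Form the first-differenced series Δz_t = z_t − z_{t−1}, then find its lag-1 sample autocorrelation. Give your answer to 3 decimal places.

First differences Δz: 7, -1, -5, 7, 4, -12, 4, 8, -3, 1
Mean of differences = 1.0000
Numerator Σ(Δz_t−Δz̄)(Δz_{t+1}−Δz̄) = -103.0000
Denominator Σ(Δz_t−Δz̄)² = 364.0000
r_1(Δz) = -103.0000 / 364.0000 = -0.283

-0.283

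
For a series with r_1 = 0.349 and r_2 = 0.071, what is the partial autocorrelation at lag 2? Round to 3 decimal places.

φ_{22} = (r_2 − r_1²) / (1 − r_1²)
r_1² = (0.349)² = 0.121801
Numerator = 0.071 − 0.1218 = -0.0508; denominator = 1 − 0.1218 = 0.8782
φ_{22} = -0.0508 / 0.8782 = -0.058

-0.058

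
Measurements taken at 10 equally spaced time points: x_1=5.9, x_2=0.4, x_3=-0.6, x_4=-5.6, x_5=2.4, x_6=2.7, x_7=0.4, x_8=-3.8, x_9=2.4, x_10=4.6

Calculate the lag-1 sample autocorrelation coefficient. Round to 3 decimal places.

Mean x̄ = (5.9 + 0.4 − 0.6 − 5.6 + 2.4 + 2.7 + 0.4 − 3.8 + 2.4 + 4.6)/10 = 0.8800
Numerator Σ_{t=1}^{9}(x_t−x̄)(x_{t+1}−x̄) = 0.7216
Denominator Σ(x_t−x̄)² = 113.5160
r_1 = 0.7216 / 113.5160 = 0.006

0.006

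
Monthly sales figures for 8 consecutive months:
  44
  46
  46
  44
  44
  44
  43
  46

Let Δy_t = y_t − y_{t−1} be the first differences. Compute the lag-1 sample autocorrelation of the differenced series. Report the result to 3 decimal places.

First differences Δy: 2, 0, -2, 0, 0, -1, 3
Mean of differences = 0.2857
Numerator Σ(Δy_t−Δȳ)(Δy_{t+1}−Δȳ) = -2.2245
Denominator Σ(Δy_t−Δȳ)² = 17.4286
r_1(Δy) = -2.2245 / 17.4286 = -0.128

-0.128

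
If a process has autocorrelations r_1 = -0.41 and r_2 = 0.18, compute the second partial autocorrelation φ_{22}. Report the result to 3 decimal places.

φ_{22} = (r_2 − r_1²) / (1 − r_1²)
r_1² = (-0.41)² = 0.1681
Numerator = 0.18 − 0.1681 = 0.0119; denominator = 1 − 0.1681 = 0.8319
φ_{22} = 0.0119 / 0.8319 = 0.014

0.014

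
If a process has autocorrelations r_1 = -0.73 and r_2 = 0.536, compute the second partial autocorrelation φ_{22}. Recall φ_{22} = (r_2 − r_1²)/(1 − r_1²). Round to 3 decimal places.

0.007

φ_{22} = (r_2 − r_1²) / (1 − r_1²)
r_1² = (-0.73)² = 0.5329
Numerator = 0.536 − 0.5329 = 0.0031; denominator = 1 − 0.5329 = 0.4671
φ_{22} = 0.0031 / 0.4671 = 0.007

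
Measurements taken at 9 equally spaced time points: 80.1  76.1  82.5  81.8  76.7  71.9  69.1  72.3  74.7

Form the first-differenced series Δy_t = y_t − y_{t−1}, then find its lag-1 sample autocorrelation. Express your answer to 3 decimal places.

0.056

First differences Δy: -4.0, 6.4, -0.7, -5.1, -4.8, -2.8, 3.2, 2.4
Mean of differences = -0.6750
Numerator Σ(Δy_t−Δȳ)(Δy_{t+1}−Δȳ) = 7.1094
Denominator Σ(Δy_t−Δȳ)² = 126.6950
r_1(Δy) = 7.1094 / 126.6950 = 0.056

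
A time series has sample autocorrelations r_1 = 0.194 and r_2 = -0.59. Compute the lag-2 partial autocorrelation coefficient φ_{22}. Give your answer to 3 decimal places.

φ_{22} = (r_2 − r_1²) / (1 − r_1²)
r_1² = (0.194)² = 0.037636
Numerator = -0.59 − 0.0376 = -0.6276; denominator = 1 − 0.0376 = 0.9624
φ_{22} = -0.6276 / 0.9624 = -0.652

-0.652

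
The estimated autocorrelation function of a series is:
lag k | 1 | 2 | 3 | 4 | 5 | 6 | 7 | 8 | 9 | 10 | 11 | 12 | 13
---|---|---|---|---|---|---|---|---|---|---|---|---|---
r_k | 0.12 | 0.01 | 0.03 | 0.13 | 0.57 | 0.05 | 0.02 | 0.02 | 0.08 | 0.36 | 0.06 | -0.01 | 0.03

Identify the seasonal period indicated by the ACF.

5

The largest autocorrelation is r_5 = 0.57, with a weaker echo at lag 10 (0.36); the remaining lags stay at or below 0.13.
The dominant spike at lag 5 indicates a seasonal period of 5.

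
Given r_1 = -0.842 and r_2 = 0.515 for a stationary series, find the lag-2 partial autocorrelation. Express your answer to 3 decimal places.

φ_{22} = (r_2 − r_1²) / (1 − r_1²)
r_1² = (-0.842)² = 0.708964
Numerator = 0.515 − 0.7090 = -0.1940; denominator = 1 − 0.7090 = 0.2910
φ_{22} = -0.1940 / 0.2910 = -0.666

-0.666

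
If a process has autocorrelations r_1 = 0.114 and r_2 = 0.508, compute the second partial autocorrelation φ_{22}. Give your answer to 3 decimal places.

φ_{22} = (r_2 − r_1²) / (1 − r_1²)
r_1² = (0.114)² = 0.012996
Numerator = 0.508 − 0.0130 = 0.4950; denominator = 1 − 0.0130 = 0.9870
φ_{22} = 0.4950 / 0.9870 = 0.502

0.502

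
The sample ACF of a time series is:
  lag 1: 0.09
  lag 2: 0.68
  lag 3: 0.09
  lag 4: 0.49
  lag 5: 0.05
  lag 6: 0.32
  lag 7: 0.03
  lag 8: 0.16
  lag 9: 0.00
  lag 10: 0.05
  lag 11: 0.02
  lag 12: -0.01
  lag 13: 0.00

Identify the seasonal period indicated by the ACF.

The largest autocorrelation is r_2 = 0.68, with weaker echoes at lags 4 (0.49), 6 (0.32) and 8 (0.16); the remaining lags stay at or below 0.09.
The dominant spike at lag 2 indicates a seasonal period of 2.

2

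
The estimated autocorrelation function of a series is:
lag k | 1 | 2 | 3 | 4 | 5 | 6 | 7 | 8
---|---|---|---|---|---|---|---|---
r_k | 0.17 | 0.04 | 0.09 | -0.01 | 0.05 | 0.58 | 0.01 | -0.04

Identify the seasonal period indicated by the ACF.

6

The largest autocorrelation is r_6 = 0.58; the remaining lags stay at or below 0.17.
The dominant spike at lag 6 indicates a seasonal period of 6.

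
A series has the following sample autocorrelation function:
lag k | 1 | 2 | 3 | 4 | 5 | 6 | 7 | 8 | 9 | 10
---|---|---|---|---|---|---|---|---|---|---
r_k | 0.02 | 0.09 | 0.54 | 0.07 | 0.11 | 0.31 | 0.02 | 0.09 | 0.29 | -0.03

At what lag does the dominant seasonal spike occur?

The largest autocorrelation is r_3 = 0.54, with weaker echoes at lags 6 (0.31) and 9 (0.29); the remaining lags stay at or below 0.11.
The dominant spike at lag 3 indicates a seasonal period of 3.

3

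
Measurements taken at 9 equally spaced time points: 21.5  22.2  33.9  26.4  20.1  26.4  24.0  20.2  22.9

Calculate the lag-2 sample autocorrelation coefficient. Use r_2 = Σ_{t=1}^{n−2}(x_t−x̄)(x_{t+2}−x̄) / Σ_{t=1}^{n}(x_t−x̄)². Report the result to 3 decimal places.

-0.488

Mean x̄ = (21.5 + 22.2 + 33.9 + 26.4 + 20.1 + 26.4 + 24.0 + 20.2 + 22.9)/9 = 24.1778
Σ(x_t−x̄)(x_{t+2}−x̄) = (-26.0340) + (-4.3951) + (-39.6451) + (4.9383) + (0.7249) + (-8.8395) + (0.2272) = -73.0232
Denominator Σ(x_t−x̄)² = 149.5956
r_2 = -73.0232 / 149.5956 = -0.488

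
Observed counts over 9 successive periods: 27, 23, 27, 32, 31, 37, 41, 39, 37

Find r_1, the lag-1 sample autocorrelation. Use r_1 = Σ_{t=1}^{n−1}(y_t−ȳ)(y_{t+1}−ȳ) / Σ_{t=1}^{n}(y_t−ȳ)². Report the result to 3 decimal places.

Mean ȳ = (27 + 23 + 27 + 32 + 31 + 37 + 41 + 39 + 37)/9 = 32.6667
Numerator Σ_{t=1}^{8}(y_t−ȳ)(y_{t+1}−ȳ) = 223.5556
Denominator Σ(y_t−ȳ)² = 308.0000
r_1 = 223.5556 / 308.0000 = 0.726

0.726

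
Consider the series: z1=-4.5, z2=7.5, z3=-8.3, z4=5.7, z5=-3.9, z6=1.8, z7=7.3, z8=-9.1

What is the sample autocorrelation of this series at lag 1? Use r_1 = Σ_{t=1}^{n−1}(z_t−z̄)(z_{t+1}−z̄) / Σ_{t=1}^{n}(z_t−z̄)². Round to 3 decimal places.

Mean z̄ = (-4.5 + 7.5 − 8.3 + 5.7 − 3.9 + 1.8 + 7.3 − 9.1)/8 = -0.4375
Deviations from mean: -4.0625, 7.9375, -7.8625, 6.1375, -3.4625, 2.2375, 7.7375, -8.6625
Σ(z_t−z̄)(z_{t+1}−z̄) = (-32.2461) + (-62.4086) + (-48.2561) + (-21.2511) + (-7.7473) + (17.3127) + (-67.0261) = -221.6227
Denominator Σ(z_t−z̄)² = 330.8988
r_1 = -221.6227 / 330.8988 = -0.670

-0.670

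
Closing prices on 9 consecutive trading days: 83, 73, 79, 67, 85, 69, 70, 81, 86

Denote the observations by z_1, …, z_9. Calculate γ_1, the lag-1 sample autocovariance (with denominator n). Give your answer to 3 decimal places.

-14.667

Mean z̄ = (83 + 73 + 79 + 67 + 85 + 69 + 70 + 81 + 86)/9 = 77.0000
Σ_{t=1}^{8}(z_t−z̄)(z_{t+1}−z̄) = -132.0000
γ_1 = -132.0000 / 9 = -14.667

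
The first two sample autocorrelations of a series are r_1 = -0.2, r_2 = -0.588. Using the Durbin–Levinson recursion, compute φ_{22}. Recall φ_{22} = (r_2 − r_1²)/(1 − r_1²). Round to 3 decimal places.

-0.654

φ_{22} = (r_2 − r_1²) / (1 − r_1²)
r_1² = (-0.2)² = 0.04
Numerator = -0.588 − 0.0400 = -0.6280; denominator = 1 − 0.0400 = 0.9600
φ_{22} = -0.6280 / 0.9600 = -0.654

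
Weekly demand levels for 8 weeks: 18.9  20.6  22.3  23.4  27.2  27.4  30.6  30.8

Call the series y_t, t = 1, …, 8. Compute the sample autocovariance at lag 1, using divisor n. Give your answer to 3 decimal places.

11.309

Mean ȳ = (18.9 + 20.6 + 22.3 + 23.4 + 27.2 + 27.4 + 30.6 + 30.8)/8 = 25.1500
Σ_{t=1}^{7}(y_t−ȳ)(y_{t+1}−ȳ) = 90.4725
γ_1 = 90.4725 / 8 = 11.309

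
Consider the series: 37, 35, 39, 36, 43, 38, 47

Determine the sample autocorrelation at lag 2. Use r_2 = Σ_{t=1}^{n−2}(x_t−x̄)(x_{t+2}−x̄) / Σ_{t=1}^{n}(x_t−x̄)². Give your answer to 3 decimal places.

Mean x̄ = (37 + 35 + 39 + 36 + 43 + 38 + 47)/7 = 39.2857
Σ(x_t−x̄)(x_{t+2}−x̄) = (0.6531) + (14.0816) + (-1.0612) + (4.2245) + (28.6531) = 46.5510
Denominator Σ(x_t−x̄)² = 109.4286
r_2 = 46.5510 / 109.4286 = 0.425

0.425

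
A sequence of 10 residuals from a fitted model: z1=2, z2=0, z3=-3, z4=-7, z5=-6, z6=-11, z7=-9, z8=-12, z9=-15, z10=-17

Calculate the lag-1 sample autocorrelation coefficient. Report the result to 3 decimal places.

0.626

Mean z̄ = (2 + 0 − 3 − 7 − 6 − 11 − 9 − 12 − 15 − 17)/10 = -7.8000
Numerator Σ_{t=1}^{9}(z_t−z̄)(z_{t+1}−z̄) = 218.7600
Denominator Σ(z_t−z̄)² = 349.6000
r_1 = 218.7600 / 349.6000 = 0.626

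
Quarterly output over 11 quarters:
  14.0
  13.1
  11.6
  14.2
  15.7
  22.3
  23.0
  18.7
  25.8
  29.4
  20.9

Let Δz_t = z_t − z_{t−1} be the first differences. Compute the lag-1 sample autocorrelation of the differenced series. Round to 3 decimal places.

First differences Δz: -0.9, -1.5, 2.6, 1.5, 6.6, 0.7, -4.3, 7.1, 3.6, -8.5
Mean of differences = 0.6900
Numerator Σ(Δz_t−Δz̄)(Δz_{t+1}−Δz̄) = -34.4331
Denominator Σ(Δz_t−Δz̄)² = 205.4690
r_1(Δz) = -34.4331 / 205.4690 = -0.168

-0.168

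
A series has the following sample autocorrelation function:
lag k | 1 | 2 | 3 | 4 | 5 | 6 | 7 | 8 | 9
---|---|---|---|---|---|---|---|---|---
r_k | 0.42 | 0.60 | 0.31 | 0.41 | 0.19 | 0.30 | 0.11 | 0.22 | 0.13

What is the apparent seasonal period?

The largest autocorrelation is r_2 = 0.60; the remaining lags stay at or below 0.42.
The dominant spike at lag 2 indicates a seasonal period of 2.

2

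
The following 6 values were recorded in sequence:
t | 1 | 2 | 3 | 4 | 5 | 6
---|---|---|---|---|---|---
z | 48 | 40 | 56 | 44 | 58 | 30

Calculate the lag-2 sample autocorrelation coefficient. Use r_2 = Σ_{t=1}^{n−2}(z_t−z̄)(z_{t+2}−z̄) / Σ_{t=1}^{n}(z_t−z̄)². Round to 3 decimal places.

Mean z̄ = (48 + 40 + 56 + 44 + 58 + 30)/6 = 46.0000
Deviations from mean: 2.0000, -6.0000, 10.0000, -2.0000, 12.0000, -16.0000
Σ(z_t−z̄)(z_{t+2}−z̄) = (20.0000) + (12.0000) + (120.0000) + (32.0000) = 184.0000
Denominator Σ(z_t−z̄)² = 544.0000
r_2 = 184.0000 / 544.0000 = 0.338

0.338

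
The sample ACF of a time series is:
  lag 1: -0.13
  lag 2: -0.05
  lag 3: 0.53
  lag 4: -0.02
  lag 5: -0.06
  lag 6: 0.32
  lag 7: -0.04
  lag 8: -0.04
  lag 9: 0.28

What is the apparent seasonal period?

The largest autocorrelation is r_3 = 0.53, with weaker echoes at lags 6 (0.32) and 9 (0.28); the remaining lags stay at or below -0.02.
The dominant spike at lag 3 indicates a seasonal period of 3.

3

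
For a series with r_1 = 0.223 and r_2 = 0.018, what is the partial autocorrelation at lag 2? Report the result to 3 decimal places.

φ_{22} = (r_2 − r_1²) / (1 − r_1²)
r_1² = (0.223)² = 0.049729
Numerator = 0.018 − 0.0497 = -0.0317; denominator = 1 − 0.0497 = 0.9503
φ_{22} = -0.0317 / 0.9503 = -0.033

-0.033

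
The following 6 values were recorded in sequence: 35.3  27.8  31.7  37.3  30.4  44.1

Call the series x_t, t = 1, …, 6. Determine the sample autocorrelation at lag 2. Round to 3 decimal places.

0.102

Mean x̄ = (35.3 + 27.8 + 31.7 + 37.3 + 30.4 + 44.1)/6 = 34.4333
Deviations from mean: 0.8667, -6.6333, -2.7333, 2.8667, -4.0333, 9.6667
Numerator Σ_{t=1}^{4}(x_t−x̄)(x_{t+2}−x̄) = 17.3511
Denominator Σ(x_t−x̄)² = 170.1533
r_2 = 17.3511 / 170.1533 = 0.102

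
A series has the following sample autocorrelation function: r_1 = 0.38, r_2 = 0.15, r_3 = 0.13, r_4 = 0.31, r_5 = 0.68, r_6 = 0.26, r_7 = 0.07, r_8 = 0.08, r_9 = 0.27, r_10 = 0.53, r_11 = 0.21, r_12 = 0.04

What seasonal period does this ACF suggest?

The largest autocorrelation is r_5 = 0.68, with a weaker echo at lag 10 (0.53); the remaining lags stay at or below 0.38. The elevated value at lag 1 (0.38), dropping to 0.15 at lag 2, reflects decaying short-term dependence rather than seasonality.
The dominant spike at lag 5 indicates a seasonal period of 5.

5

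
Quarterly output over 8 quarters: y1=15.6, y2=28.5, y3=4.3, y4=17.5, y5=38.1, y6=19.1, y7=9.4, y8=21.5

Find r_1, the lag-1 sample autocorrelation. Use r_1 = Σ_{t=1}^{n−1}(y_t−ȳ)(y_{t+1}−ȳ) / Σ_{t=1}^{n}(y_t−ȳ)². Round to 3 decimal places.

-0.259

Mean ȳ = (15.6 + 28.5 + 4.3 + 17.5 + 38.1 + 19.1 + 9.4 + 21.5)/8 = 19.2500
Deviations from mean: -3.6500, 9.2500, -14.9500, -1.7500, 18.8500, -0.1500, -9.8500, 2.2500
Σ(y_t−ȳ)(y_{t+1}−ȳ) = (-33.7625) + (-138.2875) + (26.1625) + (-32.9875) + (-2.8275) + (1.4775) + (-22.1625) = -202.3875
Denominator Σ(y_t−ȳ)² = 782.8800
r_1 = -202.3875 / 782.8800 = -0.259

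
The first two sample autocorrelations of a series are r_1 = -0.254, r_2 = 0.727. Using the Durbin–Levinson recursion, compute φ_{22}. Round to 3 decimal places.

0.708

φ_{22} = (r_2 − r_1²) / (1 − r_1²)
r_1² = (-0.254)² = 0.064516
Numerator = 0.727 − 0.0645 = 0.6625; denominator = 1 − 0.0645 = 0.9355
φ_{22} = 0.6625 / 0.9355 = 0.708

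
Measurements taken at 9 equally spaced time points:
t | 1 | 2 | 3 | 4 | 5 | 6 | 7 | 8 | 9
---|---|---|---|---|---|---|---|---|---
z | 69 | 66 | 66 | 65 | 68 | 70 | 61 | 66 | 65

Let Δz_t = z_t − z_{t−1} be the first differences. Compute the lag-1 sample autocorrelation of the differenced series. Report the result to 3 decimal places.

First differences Δz: -3, 0, -1, 3, 2, -9, 5, -1
Mean of differences = -0.5000
Numerator Σ(Δz_t−Δz̄)(Δz_{t+1}−Δz̄) = -65.2500
Denominator Σ(Δz_t−Δz̄)² = 128.0000
r_1(Δz) = -65.2500 / 128.0000 = -0.510

-0.510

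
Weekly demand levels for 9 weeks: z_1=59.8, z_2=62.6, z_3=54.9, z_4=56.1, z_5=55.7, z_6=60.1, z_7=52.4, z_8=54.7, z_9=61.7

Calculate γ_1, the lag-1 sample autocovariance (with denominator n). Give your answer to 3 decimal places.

-1.162

Mean z̄ = (59.8 + 62.6 + 54.9 + 56.1 + 55.7 + 60.1 + 52.4 + 54.7 + 61.7)/9 = 57.5556
Σ_{t=1}^{8}(z_t−z̄)(z_{t+1}−z̄) = -10.4598
γ_1 = -10.4598 / 9 = -1.162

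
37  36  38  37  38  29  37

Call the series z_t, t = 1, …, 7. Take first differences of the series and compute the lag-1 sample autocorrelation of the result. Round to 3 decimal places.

-0.566

First differences Δz: -1, 2, -1, 1, -9, 8
Mean of differences = 0.0000
Numerator Σ(Δz_t−Δz̄)(Δz_{t+1}−Δz̄) = -86.0000
Denominator Σ(Δz_t−Δz̄)² = 152.0000
r_1(Δz) = -86.0000 / 152.0000 = -0.566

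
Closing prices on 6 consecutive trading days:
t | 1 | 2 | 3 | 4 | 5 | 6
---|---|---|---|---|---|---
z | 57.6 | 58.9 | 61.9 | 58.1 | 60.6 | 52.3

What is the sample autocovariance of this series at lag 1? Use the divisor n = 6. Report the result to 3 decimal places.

Mean z̄ = (57.6 + 58.9 + 61.9 + 58.1 + 60.6 + 52.3)/6 = 58.2333
Deviations: -0.6333, 0.6667, 3.6667, -0.1333, 2.3667, -5.9333
Σ_{t=1}^{5}(z_t−z̄)(z_{t+1}−z̄) = -12.8244
γ_1 = -12.8244 / 6 = -2.137

-2.137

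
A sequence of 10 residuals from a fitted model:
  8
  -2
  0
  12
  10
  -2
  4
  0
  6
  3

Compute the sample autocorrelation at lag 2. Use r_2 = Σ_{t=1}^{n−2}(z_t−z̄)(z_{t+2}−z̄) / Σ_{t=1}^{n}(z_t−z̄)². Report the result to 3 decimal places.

Mean z̄ = (8 − 2 + 0 + 12 + 10 − 2 + 4 + 0 + 6 + 3)/10 = 3.9000
Numerator Σ_{t=1}^{8}(z_t−z̄)(z_{t+2}−z̄) = -108.0200
Denominator Σ(z_t−z̄)² = 224.9000
r_2 = -108.0200 / 224.9000 = -0.480

-0.480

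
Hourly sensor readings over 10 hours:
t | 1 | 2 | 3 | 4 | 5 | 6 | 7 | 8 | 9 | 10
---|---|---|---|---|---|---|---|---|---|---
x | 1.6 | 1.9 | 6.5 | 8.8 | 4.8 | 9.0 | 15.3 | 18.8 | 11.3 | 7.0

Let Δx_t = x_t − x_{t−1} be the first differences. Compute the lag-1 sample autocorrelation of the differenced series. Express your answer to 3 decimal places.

0.188

First differences Δx: 0.3, 4.6, 2.3, -4.0, 4.2, 6.3, 3.5, -7.5, -4.3
Mean of differences = 0.6000
Numerator Σ(Δx_t−Δx̄)(Δx_{t+1}−Δx̄) = 34.4700
Denominator Σ(Δx_t−Δx̄)² = 183.6200
r_1(Δx) = 34.4700 / 183.6200 = 0.188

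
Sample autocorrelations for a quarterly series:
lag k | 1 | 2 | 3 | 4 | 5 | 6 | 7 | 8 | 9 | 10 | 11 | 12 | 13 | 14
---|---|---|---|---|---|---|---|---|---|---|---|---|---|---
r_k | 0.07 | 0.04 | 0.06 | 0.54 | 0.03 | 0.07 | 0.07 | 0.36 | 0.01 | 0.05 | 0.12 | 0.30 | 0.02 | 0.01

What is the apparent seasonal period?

4

The largest autocorrelation is r_4 = 0.54, with weaker echoes at lags 8 (0.36) and 12 (0.30); the remaining lags stay at or below 0.12.
The dominant spike at lag 4 indicates a seasonal period of 4.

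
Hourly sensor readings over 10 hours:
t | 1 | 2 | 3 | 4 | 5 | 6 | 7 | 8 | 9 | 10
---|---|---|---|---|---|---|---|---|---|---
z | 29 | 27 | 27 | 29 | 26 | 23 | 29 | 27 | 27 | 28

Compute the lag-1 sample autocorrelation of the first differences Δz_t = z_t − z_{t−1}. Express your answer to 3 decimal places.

-0.404

First differences Δz: -2, 0, 2, -3, -3, 6, -2, 0, 1
Mean of differences = -0.1111
Numerator Σ(Δz_t−Δz̄)(Δz_{t+1}−Δz̄) = -27.0123
Denominator Σ(Δz_t−Δz̄)² = 66.8889
r_1(Δz) = -27.0123 / 66.8889 = -0.404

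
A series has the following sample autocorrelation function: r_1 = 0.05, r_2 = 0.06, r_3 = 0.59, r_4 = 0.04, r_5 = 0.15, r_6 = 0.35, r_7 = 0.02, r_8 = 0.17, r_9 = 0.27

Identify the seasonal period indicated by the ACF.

3

The largest autocorrelation is r_3 = 0.59, with weaker echoes at lags 6 (0.35) and 9 (0.27); the remaining lags stay at or below 0.17.
The dominant spike at lag 3 indicates a seasonal period of 3.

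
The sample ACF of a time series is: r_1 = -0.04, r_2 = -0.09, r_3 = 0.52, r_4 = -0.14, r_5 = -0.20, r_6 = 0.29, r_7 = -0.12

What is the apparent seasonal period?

3

The largest autocorrelation is r_3 = 0.52, with a weaker echo at lag 6 (0.29); the remaining lags stay at or below -0.04.
The dominant spike at lag 3 indicates a seasonal period of 3.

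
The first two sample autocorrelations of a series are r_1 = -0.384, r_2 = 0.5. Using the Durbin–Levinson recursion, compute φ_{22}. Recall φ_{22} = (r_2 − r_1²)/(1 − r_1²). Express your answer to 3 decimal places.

0.414

φ_{22} = (r_2 − r_1²) / (1 − r_1²)
r_1² = (-0.384)² = 0.147456
Numerator = 0.5 − 0.1475 = 0.3525; denominator = 1 − 0.1475 = 0.8525
φ_{22} = 0.3525 / 0.8525 = 0.414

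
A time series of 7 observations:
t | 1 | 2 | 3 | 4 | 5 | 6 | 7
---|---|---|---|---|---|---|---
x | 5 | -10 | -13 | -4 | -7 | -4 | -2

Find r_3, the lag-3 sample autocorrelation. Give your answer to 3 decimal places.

0.074

Mean x̄ = (5 − 10 − 13 − 4 − 7 − 4 − 2)/7 = -5.0000
Deviations from mean: 10.0000, -5.0000, -8.0000, 1.0000, -2.0000, 1.0000, 3.0000
Numerator Σ_{t=1}^{4}(x_t−x̄)(x_{t+3}−x̄) = 15.0000
Denominator Σ(x_t−x̄)² = 204.0000
r_3 = 15.0000 / 204.0000 = 0.074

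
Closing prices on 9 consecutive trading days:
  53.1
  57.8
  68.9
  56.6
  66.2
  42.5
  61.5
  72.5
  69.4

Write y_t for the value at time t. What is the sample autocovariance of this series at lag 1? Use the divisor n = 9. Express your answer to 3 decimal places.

-6.755

Mean ȳ = (53.1 + 57.8 + 68.9 + 56.6 + 66.2 + 42.5 + 61.5 + 72.5 + 69.4)/9 = 60.9444
Σ_{t=1}^{8}(y_t−ȳ)(y_{t+1}−ȳ) = -60.7986
γ_1 = -60.7986 / 9 = -6.755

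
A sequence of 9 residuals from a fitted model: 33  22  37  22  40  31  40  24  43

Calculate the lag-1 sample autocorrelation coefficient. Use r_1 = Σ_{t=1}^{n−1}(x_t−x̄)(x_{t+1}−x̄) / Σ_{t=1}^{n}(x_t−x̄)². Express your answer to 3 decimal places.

Mean x̄ = (33 + 22 + 37 + 22 + 40 + 31 + 40 + 24 + 43)/9 = 32.4444
Numerator Σ_{t=1}^{8}(x_t−x̄)(x_{t+1}−x̄) = -354.6420
Denominator Σ(x_t−x̄)² = 538.2222
r_1 = -354.6420 / 538.2222 = -0.659

-0.659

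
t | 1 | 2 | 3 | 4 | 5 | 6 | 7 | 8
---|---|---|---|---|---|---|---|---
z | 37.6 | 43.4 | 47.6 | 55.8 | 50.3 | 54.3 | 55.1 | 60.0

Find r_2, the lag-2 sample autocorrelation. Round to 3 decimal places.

Mean z̄ = (37.6 + 43.4 + 47.6 + 55.8 + 50.3 + 54.3 + 55.1 + 60.0)/8 = 50.5125
Deviations from mean: -12.9125, -7.1125, -2.9125, 5.2875, -0.2125, 3.7875, 4.5875, 9.4875
Σ(z_t−z̄)(z_{t+2}−z̄) = (37.6077) + (-37.6073) + (0.6189) + (20.0264) + (-0.9748) + (35.9339) = 55.6047
Denominator Σ(z_t−z̄)² = 379.2088
r_2 = 55.6047 / 379.2088 = 0.147

0.147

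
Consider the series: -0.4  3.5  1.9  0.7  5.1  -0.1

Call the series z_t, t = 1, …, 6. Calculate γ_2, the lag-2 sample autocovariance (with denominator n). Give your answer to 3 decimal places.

Mean z̄ = (-0.4 + 3.5 + 1.9 + 0.7 + 5.1 − 0.1)/6 = 1.7833
Deviations: -2.1833, 1.7167, 0.1167, -1.0833, 3.3167, -1.8833
Σ_{t=1}^{4}(z_t−z̄)(z_{t+2}−z̄) = 0.3128
γ_2 = 0.3128 / 6 = 0.052

0.052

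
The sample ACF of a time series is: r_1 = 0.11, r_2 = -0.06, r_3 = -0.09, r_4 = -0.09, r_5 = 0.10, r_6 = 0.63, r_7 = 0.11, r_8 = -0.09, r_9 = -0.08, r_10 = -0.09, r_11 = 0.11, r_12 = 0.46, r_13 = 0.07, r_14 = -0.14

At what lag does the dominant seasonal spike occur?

The largest autocorrelation is r_6 = 0.63, with a weaker echo at lag 12 (0.46); the remaining lags stay at or below 0.11.
The dominant spike at lag 6 indicates a seasonal period of 6.

6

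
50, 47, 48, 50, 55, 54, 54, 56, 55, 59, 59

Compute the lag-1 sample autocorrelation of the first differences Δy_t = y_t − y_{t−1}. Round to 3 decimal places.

-0.257

First differences Δy: -3, 1, 2, 5, -1, 0, 2, -1, 4, 0
Mean of differences = 0.9000
Numerator Σ(Δy_t−Δȳ)(Δy_{t+1}−Δȳ) = -13.6100
Denominator Σ(Δy_t−Δȳ)² = 52.9000
r_1(Δy) = -13.6100 / 52.9000 = -0.257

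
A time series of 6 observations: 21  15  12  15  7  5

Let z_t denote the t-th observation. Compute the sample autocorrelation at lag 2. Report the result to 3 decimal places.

-0.082

Mean z̄ = (21 + 15 + 12 + 15 + 7 + 5)/6 = 12.5000
Σ(z_t−z̄)(z_{t+2}−z̄) = (-4.2500) + (6.2500) + (2.7500) + (-18.7500) = -14.0000
Denominator Σ(z_t−z̄)² = 171.5000
r_2 = -14.0000 / 171.5000 = -0.082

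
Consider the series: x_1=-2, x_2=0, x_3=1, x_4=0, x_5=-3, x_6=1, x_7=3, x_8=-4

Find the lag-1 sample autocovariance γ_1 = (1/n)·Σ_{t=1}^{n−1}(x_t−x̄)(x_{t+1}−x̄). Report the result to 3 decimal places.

Mean x̄ = (-2 + 0 + 1 + 0 − 3 + 1 + 3 − 4)/8 = -0.5000
Deviations: -1.5000, 0.5000, 1.5000, 0.5000, -2.5000, 1.5000, 3.5000, -3.5000
Σ_{t=1}^{7}(x_t−x̄)(x_{t+1}−x̄) = -11.2500
γ_1 = -11.2500 / 8 = -1.406

-1.406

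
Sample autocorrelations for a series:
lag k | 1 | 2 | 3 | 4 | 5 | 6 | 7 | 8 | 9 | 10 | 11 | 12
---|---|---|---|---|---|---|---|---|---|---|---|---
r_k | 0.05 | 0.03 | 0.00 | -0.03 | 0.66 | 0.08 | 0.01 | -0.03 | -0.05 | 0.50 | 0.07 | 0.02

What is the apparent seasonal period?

5

The largest autocorrelation is r_5 = 0.66, with a weaker echo at lag 10 (0.50); the remaining lags stay at or below 0.08.
The dominant spike at lag 5 indicates a seasonal period of 5.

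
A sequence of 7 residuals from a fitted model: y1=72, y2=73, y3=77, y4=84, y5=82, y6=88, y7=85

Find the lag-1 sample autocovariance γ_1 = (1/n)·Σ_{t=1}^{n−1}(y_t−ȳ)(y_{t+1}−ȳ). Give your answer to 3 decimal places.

18.344

Mean ȳ = (72 + 73 + 77 + 84 + 82 + 88 + 85)/7 = 80.1429
Σ_{t=1}^{6}(y_t−ȳ)(y_{t+1}−ȳ) = 128.4082
γ_1 = 128.4082 / 7 = 18.344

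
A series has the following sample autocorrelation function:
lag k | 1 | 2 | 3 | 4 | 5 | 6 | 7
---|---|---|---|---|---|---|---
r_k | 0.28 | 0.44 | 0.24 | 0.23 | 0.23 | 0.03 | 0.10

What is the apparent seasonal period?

2

The largest autocorrelation is r_2 = 0.44; the remaining lags stay at or below 0.28.
The dominant spike at lag 2 indicates a seasonal period of 2.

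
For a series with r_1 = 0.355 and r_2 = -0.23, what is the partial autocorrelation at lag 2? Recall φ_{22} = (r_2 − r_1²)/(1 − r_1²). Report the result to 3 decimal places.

φ_{22} = (r_2 − r_1²) / (1 − r_1²)
r_1² = (0.355)² = 0.126025
Numerator = -0.23 − 0.1260 = -0.3560; denominator = 1 − 0.1260 = 0.8740
φ_{22} = -0.3560 / 0.8740 = -0.407

-0.407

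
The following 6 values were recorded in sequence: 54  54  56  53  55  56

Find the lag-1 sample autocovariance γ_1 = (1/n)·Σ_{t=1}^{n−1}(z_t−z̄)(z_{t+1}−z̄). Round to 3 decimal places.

Mean z̄ = (54 + 54 + 56 + 53 + 55 + 56)/6 = 54.6667
Σ_{t=1}^{5}(z_t−z̄)(z_{t+1}−z̄) = -2.7778
γ_1 = -2.7778 / 6 = -0.463

-0.463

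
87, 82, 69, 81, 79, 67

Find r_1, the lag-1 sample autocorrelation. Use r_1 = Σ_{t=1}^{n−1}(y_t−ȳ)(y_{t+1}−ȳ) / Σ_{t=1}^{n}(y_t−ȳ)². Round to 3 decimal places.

-0.116

Mean ȳ = (87 + 82 + 69 + 81 + 79 + 67)/6 = 77.5000
Deviations from mean: 9.5000, 4.5000, -8.5000, 3.5000, 1.5000, -10.5000
Σ(y_t−ȳ)(y_{t+1}−ȳ) = (42.7500) + (-38.2500) + (-29.7500) + (5.2500) + (-15.7500) = -35.7500
Denominator Σ(y_t−ȳ)² = 307.5000
r_1 = -35.7500 / 307.5000 = -0.116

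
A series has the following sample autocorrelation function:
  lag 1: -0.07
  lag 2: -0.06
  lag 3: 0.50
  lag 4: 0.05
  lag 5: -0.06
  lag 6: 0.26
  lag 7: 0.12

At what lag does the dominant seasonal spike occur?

3

The largest autocorrelation is r_3 = 0.50, with a weaker echo at lag 6 (0.26); the remaining lags stay at or below 0.12.
The dominant spike at lag 3 indicates a seasonal period of 3.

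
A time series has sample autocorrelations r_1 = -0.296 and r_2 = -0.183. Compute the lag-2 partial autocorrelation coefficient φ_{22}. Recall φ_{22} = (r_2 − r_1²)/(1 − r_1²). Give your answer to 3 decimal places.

φ_{22} = (r_2 − r_1²) / (1 − r_1²)
r_1² = (-0.296)² = 0.087616
Numerator = -0.183 − 0.0876 = -0.2706; denominator = 1 − 0.0876 = 0.9124
φ_{22} = -0.2706 / 0.9124 = -0.297

-0.297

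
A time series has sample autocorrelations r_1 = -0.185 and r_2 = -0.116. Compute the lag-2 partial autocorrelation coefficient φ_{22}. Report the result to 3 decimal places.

-0.156

φ_{22} = (r_2 − r_1²) / (1 − r_1²)
r_1² = (-0.185)² = 0.034225
Numerator = -0.116 − 0.0342 = -0.1502; denominator = 1 − 0.0342 = 0.9658
φ_{22} = -0.1502 / 0.9658 = -0.156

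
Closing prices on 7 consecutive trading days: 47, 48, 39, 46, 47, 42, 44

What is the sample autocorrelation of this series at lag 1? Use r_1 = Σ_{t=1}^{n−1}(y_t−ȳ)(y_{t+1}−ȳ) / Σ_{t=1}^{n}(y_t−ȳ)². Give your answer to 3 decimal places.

Mean ȳ = (47 + 48 + 39 + 46 + 47 + 42 + 44)/7 = 44.7143
Deviations from mean: 2.2857, 3.2857, -5.7143, 1.2857, 2.2857, -2.7143, -0.7143
Numerator Σ_{t=1}^{6}(y_t−ȳ)(y_{t+1}−ȳ) = -19.9388
Denominator Σ(y_t−ȳ)² = 63.4286
r_1 = -19.9388 / 63.4286 = -0.314

-0.314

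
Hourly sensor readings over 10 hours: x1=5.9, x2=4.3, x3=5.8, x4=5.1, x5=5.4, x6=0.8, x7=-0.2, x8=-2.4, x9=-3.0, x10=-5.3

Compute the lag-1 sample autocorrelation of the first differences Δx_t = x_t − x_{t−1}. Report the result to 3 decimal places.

First differences Δx: -1.6, 1.5, -0.7, 0.3, -4.6, -1.0, -2.2, -0.6, -2.3
Mean of differences = -1.2444
Numerator Σ(Δx_t−Δx̄)(Δx_{t+1}−Δx̄) = -6.1731
Denominator Σ(Δx_t−Δx̄)² = 24.1022
r_1(Δx) = -6.1731 / 24.1022 = -0.256

-0.256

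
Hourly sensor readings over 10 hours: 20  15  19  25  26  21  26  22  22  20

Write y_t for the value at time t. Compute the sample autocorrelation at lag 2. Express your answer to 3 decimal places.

Mean ȳ = (20 + 15 + 19 + 25 + 26 + 21 + 26 + 22 + 22 + 20)/10 = 21.6000
Numerator Σ_{t=1}^{8}(y_t−ȳ)(y_{t+2}−ȳ) = -11.5200
Denominator Σ(y_t−ȳ)² = 106.4000
r_2 = -11.5200 / 106.4000 = -0.108

-0.108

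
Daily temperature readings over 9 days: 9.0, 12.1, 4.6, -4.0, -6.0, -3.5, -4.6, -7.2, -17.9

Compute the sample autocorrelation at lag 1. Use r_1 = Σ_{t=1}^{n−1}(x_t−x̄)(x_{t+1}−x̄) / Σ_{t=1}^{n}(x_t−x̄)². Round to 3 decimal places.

0.519

Mean x̄ = (9.0 + 12.1 + 4.6 − 4.0 − 6.0 − 3.5 − 4.6 − 7.2 − 17.9)/9 = -1.9444
Numerator Σ_{t=1}^{8}(x_t−x̄)(x_{t+1}−x̄) = 348.7569
Denominator Σ(x_t−x̄)² = 672.2022
r_1 = 348.7569 / 672.2022 = 0.519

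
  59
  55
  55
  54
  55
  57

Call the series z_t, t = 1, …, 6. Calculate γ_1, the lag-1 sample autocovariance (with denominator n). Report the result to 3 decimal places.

Mean z̄ = (59 + 55 + 55 + 54 + 55 + 57)/6 = 55.8333
Σ_{t=1}^{5}(z_t−z̄)(z_{t+1}−z̄) = 0.1389
γ_1 = 0.1389 / 6 = 0.023

0.023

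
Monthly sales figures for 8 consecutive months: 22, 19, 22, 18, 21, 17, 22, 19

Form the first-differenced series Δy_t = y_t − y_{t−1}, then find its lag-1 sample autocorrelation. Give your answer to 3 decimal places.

First differences Δy: -3, 3, -4, 3, -4, 5, -3
Mean of differences = -0.4286
Numerator Σ(Δy_t−Δȳ)(Δy_{t+1}−Δȳ) = -78.8980
Denominator Σ(Δy_t−Δȳ)² = 91.7143
r_1(Δy) = -78.8980 / 91.7143 = -0.860

-0.860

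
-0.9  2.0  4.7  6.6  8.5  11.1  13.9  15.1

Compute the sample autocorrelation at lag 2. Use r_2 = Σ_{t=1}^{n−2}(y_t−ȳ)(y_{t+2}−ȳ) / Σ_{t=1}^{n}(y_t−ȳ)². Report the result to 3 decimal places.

0.252

Mean ȳ = (-0.9 + 2.0 + 4.7 + 6.6 + 8.5 + 11.1 + 13.9 + 15.1)/8 = 7.6250
Deviations from mean: -8.5250, -5.6250, -2.9250, -1.0250, 0.8750, 3.4750, 6.2750, 7.4750
Numerator Σ_{t=1}^{6}(y_t−ȳ)(y_{t+2}−ȳ) = 56.0463
Denominator Σ(y_t−ȳ)² = 222.0150
r_2 = 56.0463 / 222.0150 = 0.252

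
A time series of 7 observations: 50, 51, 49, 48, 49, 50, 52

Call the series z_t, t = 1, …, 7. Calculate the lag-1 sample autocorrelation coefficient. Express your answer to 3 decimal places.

Mean z̄ = (50 + 51 + 49 + 48 + 49 + 50 + 52)/7 = 49.8571
Deviations from mean: 0.1429, 1.1429, -0.8571, -1.8571, -0.8571, 0.1429, 2.1429
Σ(z_t−z̄)(z_{t+1}−z̄) = (0.1633) + (-0.9796) + (1.5918) + (1.5918) + (-0.1224) + (0.3061) = 2.5510
Denominator Σ(z_t−z̄)² = 10.8571
r_1 = 2.5510 / 10.8571 = 0.235

0.235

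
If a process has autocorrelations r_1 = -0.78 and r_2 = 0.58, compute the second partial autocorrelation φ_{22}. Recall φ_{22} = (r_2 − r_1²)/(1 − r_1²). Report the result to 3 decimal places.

-0.073

φ_{22} = (r_2 − r_1²) / (1 − r_1²)
r_1² = (-0.78)² = 0.6084
Numerator = 0.58 − 0.6084 = -0.0284; denominator = 1 − 0.6084 = 0.3916
φ_{22} = -0.0284 / 0.3916 = -0.073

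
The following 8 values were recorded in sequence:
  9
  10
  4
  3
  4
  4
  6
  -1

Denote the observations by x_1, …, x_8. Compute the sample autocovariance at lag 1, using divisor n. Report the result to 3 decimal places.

Mean x̄ = (9 + 10 + 4 + 3 + 4 + 4 + 6 − 1)/8 = 4.8750
Deviations: 4.1250, 5.1250, -0.8750, -1.8750, -0.8750, -0.8750, 1.1250, -5.8750
Σ_{t=1}^{7}(x_t−x̄)(x_{t+1}−x̄) = 13.1094
γ_1 = 13.1094 / 8 = 1.639

1.639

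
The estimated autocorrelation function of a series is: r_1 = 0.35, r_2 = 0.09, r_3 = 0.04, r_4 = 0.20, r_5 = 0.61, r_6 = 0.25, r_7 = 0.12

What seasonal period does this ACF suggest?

The largest autocorrelation is r_5 = 0.61; the remaining lags stay at or below 0.35. The elevated value at lag 1 (0.35), dropping to 0.09 at lag 2, reflects decaying short-term dependence rather than seasonality.
The dominant spike at lag 5 indicates a seasonal period of 5.

5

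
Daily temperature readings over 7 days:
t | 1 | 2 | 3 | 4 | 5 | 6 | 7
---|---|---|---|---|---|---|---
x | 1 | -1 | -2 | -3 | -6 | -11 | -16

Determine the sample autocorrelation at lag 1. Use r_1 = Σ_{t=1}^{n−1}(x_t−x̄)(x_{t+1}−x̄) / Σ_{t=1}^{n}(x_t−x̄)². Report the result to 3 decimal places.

0.508

Mean x̄ = (1 − 1 − 2 − 3 − 6 − 11 − 16)/7 = -5.4286
Deviations from mean: 6.4286, 4.4286, 3.4286, 2.4286, -0.5714, -5.5714, -10.5714
Numerator Σ_{t=1}^{6}(x_t−x̄)(x_{t+1}−x̄) = 112.6735
Denominator Σ(x_t−x̄)² = 221.7143
r_1 = 112.6735 / 221.7143 = 0.508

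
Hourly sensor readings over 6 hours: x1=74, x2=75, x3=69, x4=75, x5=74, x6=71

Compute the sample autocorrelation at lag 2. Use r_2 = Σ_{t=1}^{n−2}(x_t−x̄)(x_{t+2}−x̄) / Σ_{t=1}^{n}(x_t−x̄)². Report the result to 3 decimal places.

Mean x̄ = (74 + 75 + 69 + 75 + 74 + 71)/6 = 73.0000
Deviations from mean: 1.0000, 2.0000, -4.0000, 2.0000, 1.0000, -2.0000
Numerator Σ_{t=1}^{4}(x_t−x̄)(x_{t+2}−x̄) = -8.0000
Denominator Σ(x_t−x̄)² = 30.0000
r_2 = -8.0000 / 30.0000 = -0.267

-0.267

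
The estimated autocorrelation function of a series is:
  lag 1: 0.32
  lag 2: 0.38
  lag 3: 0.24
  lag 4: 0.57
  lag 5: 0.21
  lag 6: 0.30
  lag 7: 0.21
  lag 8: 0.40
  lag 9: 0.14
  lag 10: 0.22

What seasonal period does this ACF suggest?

The largest autocorrelation is r_4 = 0.57, with a weaker echo at lag 8 (0.40); the remaining lags stay at or below 0.38.
The dominant spike at lag 4 indicates a seasonal period of 4.

4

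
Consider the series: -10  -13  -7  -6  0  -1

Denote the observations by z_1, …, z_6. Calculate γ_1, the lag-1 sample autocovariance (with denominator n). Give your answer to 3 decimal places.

Mean z̄ = (-10 − 13 − 7 − 6 + 0 − 1)/6 = -6.1667
Σ_{t=1}^{5}(z_t−z̄)(z_{t+1}−z̄) = 64.6389
γ_1 = 64.6389 / 6 = 10.773

10.773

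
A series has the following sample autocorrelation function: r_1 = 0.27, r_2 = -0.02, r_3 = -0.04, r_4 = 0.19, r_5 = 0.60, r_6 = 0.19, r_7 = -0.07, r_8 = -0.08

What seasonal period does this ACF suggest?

The largest autocorrelation is r_5 = 0.60; the remaining lags stay at or below 0.27.
The dominant spike at lag 5 indicates a seasonal period of 5.

5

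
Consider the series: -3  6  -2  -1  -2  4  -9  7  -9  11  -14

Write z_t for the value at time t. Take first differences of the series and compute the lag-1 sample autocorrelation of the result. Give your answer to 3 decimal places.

First differences Δz: 9, -8, 1, -1, 6, -13, 16, -16, 20, -25
Mean of differences = -1.1000
Numerator Σ(Δz_t−Δz̄)(Δz_{t+1}−Δz̄) = -1444.7100
Denominator Σ(Δz_t−Δz̄)² = 1876.9000
r_1(Δz) = -1444.7100 / 1876.9000 = -0.770

-0.770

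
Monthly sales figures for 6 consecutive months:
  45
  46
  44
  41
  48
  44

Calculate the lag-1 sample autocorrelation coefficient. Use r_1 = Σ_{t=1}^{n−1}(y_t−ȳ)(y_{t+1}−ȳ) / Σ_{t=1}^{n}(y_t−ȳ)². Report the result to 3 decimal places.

-0.455

Mean ȳ = (45 + 46 + 44 + 41 + 48 + 44)/6 = 44.6667
Deviations from mean: 0.3333, 1.3333, -0.6667, -3.6667, 3.3333, -0.6667
Numerator Σ_{t=1}^{5}(y_t−ȳ)(y_{t+1}−ȳ) = -12.4444
Denominator Σ(y_t−ȳ)² = 27.3333
r_1 = -12.4444 / 27.3333 = -0.455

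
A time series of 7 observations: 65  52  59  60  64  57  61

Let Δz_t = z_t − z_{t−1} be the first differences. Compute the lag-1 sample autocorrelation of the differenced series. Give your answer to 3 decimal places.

First differences Δz: -13, 7, 1, 4, -7, 4
Mean of differences = -0.6667
Numerator Σ(Δz_t−Δz̄)(Δz_{t+1}−Δz̄) = -133.1111
Denominator Σ(Δz_t−Δz̄)² = 297.3333
r_1(Δz) = -133.1111 / 297.3333 = -0.448

-0.448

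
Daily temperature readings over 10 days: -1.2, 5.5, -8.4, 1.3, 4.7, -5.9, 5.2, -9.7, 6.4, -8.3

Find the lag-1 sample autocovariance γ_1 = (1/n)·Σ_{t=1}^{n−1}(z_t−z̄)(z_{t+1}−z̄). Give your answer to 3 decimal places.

Mean z̄ = (-1.2 + 5.5 − 8.4 + 1.3 + 4.7 − 5.9 + 5.2 − 9.7 + 6.4 − 8.3)/10 = -1.0400
Σ_{t=1}^{9}(z_t−z̄)(z_{t+1}−z̄) = -283.6776
γ_1 = -283.6776 / 10 = -28.368

-28.368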